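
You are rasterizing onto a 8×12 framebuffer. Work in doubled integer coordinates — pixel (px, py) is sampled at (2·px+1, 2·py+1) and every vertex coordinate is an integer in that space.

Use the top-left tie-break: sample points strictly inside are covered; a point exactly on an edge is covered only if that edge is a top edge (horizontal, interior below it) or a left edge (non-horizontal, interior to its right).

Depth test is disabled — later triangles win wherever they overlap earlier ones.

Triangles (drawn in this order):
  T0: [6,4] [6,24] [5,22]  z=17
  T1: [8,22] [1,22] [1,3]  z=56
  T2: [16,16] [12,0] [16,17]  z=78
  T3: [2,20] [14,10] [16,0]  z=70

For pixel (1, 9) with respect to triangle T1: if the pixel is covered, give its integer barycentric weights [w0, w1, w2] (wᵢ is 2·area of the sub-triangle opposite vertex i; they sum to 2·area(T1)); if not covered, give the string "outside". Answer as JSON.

T0:
  2·area = 20
  edge (6, 4)→(6, 24): d=(0,20) right/bottom  bias=-1
  edge (6, 24)→(5, 22): d=(-1,-2) top-left  bias=+0
  edge (5, 22)→(6, 4): d=(1,-18) top-left  bias=+0
  covered (0 px):
    · · · · · · · ·
    · · · · · · · ·
    · · · · · · · ·
    · · · · · · · ·
    · · · · · · · ·
    · · · · · · · ·
    · · · · · · · ·
    · · · · · · · ·
    · · · · · · · ·
    · · · · · · · ·
    · · · · · · · ·
    · · · · · · · ·
T1:
  2·area = 133
  edge (8, 22)→(1, 22): d=(-7,0) right/bottom  bias=-1
  edge (1, 22)→(1, 3): d=(0,-19) top-left  bias=+0
  edge (1, 3)→(8, 22): d=(7,19) right/bottom  bias=-1
    (0,0)@(1, 1): e=[147,0,-14] → ·  [on edge]
    (0,1)@(1, 3): e=[133,0,0] → ·  [on edge]
    (0,2)@(1, 5): e=[119,0,14] → █  [on edge]
    (1,2)@(3, 5): e=[119,38,-24] → ·
    (0,3)@(1, 7): e=[105,0,28] → █  [on edge]
    (1,3)@(3, 7): e=[105,38,-10] → ·
    (0,4)@(1, 9): e=[91,0,42] → █  [on edge]
    (1,4)@(3, 9): e=[91,38,4] → █
    (2,4)@(5, 9): e=[91,76,-34] → ·
    (0,5)@(1, 11): e=[77,0,56] → █  [on edge]
    (2,5)@(5, 11): e=[77,76,-20] → ·
    (0,6)@(1, 13): e=[63,0,70] → █  [on edge]
    (0,7)@(1, 15): e=[49,0,84] → █  [on edge]
    (0,8)@(1, 17): e=[35,0,98] → █  [on edge]
    (0,9)@(1, 19): e=[21,0,112] → █  [on edge]
    (0,10)@(1, 21): e=[7,0,126] → █  [on edge]
    (0,11)@(1, 23): e=[-7,0,140] → ·  [on edge]
  covered (21 px):
    · · · · · · · ·
    · · · · · · · ·
    █ · · · · · · ·
    █ · · · · · · ·
    █ █ · · · · · ·
    █ █ · · · · · ·
    █ █ · · · · · ·
    █ █ █ · · · · ·
    █ █ █ · · · · ·
    █ █ █ · · · · ·
    █ █ █ █ · · · ·
    · · · · · · · ·
T2:
  2·area = 4  (B↔C swapped to make it positive)
  edge (16, 16)→(16, 17): d=(0,1) right/bottom  bias=-1
  edge (16, 17)→(12, 0): d=(-4,-17) top-left  bias=+0
  edge (12, 0)→(16, 16): d=(4,16) right/bottom  bias=-1
  covered (0 px):
    · · · · · · · ·
    · · · · · · · ·
    · · · · · · · ·
    · · · · · · · ·
    · · · · · · · ·
    · · · · · · · ·
    · · · · · · · ·
    · · · · · · · ·
    · · · · · · · ·
    · · · · · · · ·
    · · · · · · · ·
    · · · · · · · ·
T3:
  2·area = 100  (B↔C swapped to make it positive)
  edge (2, 20)→(16, 0): d=(14,-20) top-left  bias=+0
  edge (16, 0)→(14, 10): d=(-2,10) right/bottom  bias=-1
  edge (14, 10)→(2, 20): d=(-12,10) right/bottom  bias=-1
    (7,1)@(15, 3): e=[22,4,74] → █
    (6,2)@(13, 5): e=[10,20,70] → █
    (7,2)@(15, 5): e=[50,0,50] → ·  [on edge]
    (6,3)@(13, 7): e=[38,16,46] → █
    (7,3)@(15, 7): e=[78,-4,26] → ·
    (5,4)@(11, 9): e=[26,32,42] → █
    (7,4)@(15, 9): e=[106,-8,2] → ·
    (4,5)@(9, 11): e=[14,48,38] → █
    (6,5)@(13, 11): e=[94,8,-2] → ·
    (3,6)@(7, 13): e=[2,64,34] → █
    (5,6)@(11, 13): e=[82,24,-6] → ·
    (3,7)@(7, 15): e=[30,60,10] → █
    (6,7)@(13, 15): e=[150,0,-50] → ·  [on edge]
  covered (12 px):
    · · · · · · · ·
    · · · · · · · █
    · · · · · · █ ·
    · · · · · · █ ·
    · · · · · █ █ ·
    · · · · █ █ · ·
    · · · █ █ · · ·
    · · · █ · · · ·
    · · █ · · · · ·
    · █ · · · · · ·
    · · · · · · · ·
    · · · · · · · ·

Answer: [38,74,21]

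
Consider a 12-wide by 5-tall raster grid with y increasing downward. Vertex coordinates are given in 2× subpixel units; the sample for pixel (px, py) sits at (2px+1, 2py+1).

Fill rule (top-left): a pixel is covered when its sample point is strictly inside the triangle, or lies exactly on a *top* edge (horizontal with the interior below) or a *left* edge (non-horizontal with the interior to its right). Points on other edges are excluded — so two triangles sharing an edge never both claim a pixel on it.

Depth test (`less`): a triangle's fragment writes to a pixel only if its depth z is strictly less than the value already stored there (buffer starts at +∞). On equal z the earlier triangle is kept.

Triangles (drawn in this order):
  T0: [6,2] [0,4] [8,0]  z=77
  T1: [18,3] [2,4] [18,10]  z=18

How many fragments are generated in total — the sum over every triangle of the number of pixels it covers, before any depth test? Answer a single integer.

T0:
  2·area = 8
  edge (6, 2)→(0, 4): d=(-6,2) right/bottom  bias=-1
  edge (0, 4)→(8, 0): d=(8,-4) top-left  bias=+0
  edge (8, 0)→(6, 2): d=(-2,2) right/bottom  bias=-1
    (3,0)@(7, 1): e=[4,4,0] → ·  [on edge]
    (4,0)@(9, 1): e=[0,12,-4] → ·  [on edge]
    (1,1)@(3, 3): e=[0,4,4] → ·  [on edge]
    (2,1)@(5, 3): e=[-4,12,0] → ·  [on edge]
    (1,2)@(3, 5): e=[-12,20,0] → ·  [on edge]
    (0,3)@(1, 7): e=[-20,28,0] → ·  [on edge]
  covered (0 px):
    · · · · · · · · · · · ·
    · · · · · · · · · · · ·
    · · · · · · · · · · · ·
    · · · · · · · · · · · ·
    · · · · · · · · · · · ·
T1:
  2·area = 112  (B↔C swapped to make it positive)
  edge (18, 3)→(18, 10): d=(0,7) right/bottom  bias=-1
  edge (18, 10)→(2, 4): d=(-16,-6) top-left  bias=+0
  edge (2, 4)→(18, 3): d=(16,-1) top-left  bias=+0
    (2,2)@(5, 5): e=[91,2,19] → █
    (3,2)@(7, 5): e=[77,14,21] → █
    (4,2)@(9, 5): e=[63,26,23] → █
    (5,2)@(11, 5): e=[49,38,25] → █
    (6,2)@(13, 5): e=[35,50,27] → █
    (7,2)@(15, 5): e=[21,62,29] → █
    (8,2)@(17, 5): e=[7,74,31] → █
    (9,2)@(19, 5): e=[-7,86,33] → ·
    (2,3)@(5, 7): e=[91,-30,51] → ·
    (3,3)@(7, 7): e=[77,-18,53] → ·
    (4,3)@(9, 7): e=[63,-6,55] → ·
    (5,3)@(11, 7): e=[49,6,57] → █
  covered (12 px):
    · · · · · · · · · · · ·
    · · · · · · · · · · · ·
    · · █ █ █ █ █ █ █ · · ·
    · · · · · █ █ █ █ · · ·
    · · · · · · · · █ · · ·

Result: 12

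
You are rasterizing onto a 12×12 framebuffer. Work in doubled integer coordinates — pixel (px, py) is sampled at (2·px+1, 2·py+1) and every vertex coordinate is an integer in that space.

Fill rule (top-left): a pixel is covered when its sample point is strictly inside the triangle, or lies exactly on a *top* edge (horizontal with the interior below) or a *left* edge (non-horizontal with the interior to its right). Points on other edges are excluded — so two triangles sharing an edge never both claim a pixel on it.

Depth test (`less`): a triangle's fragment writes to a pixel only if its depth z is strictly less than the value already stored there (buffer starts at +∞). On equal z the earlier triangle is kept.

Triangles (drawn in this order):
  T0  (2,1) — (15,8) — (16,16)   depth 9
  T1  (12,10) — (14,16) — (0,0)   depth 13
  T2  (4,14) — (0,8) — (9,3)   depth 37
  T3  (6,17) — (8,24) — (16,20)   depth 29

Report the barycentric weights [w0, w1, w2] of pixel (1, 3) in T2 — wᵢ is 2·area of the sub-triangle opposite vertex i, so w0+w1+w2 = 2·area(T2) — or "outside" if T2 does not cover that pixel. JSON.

T0:
  2·area = 97
  edge (2, 1)→(15, 8): d=(13,7) right/bottom  bias=-1
  edge (15, 8)→(16, 16): d=(1,8) right/bottom  bias=-1
  edge (16, 16)→(2, 1): d=(-14,-15) top-left  bias=+0
    (2,1)@(5, 3): e=[5,75,17] → █
    (3,1)@(7, 3): e=[-9,59,47] → ·
    (2,2)@(5, 5): e=[31,77,-11] → ·
    (3,2)@(7, 5): e=[17,61,19] → █
    (4,2)@(9, 5): e=[3,45,49] → █
    (5,2)@(11, 5): e=[-11,29,79] → ·
    (3,3)@(7, 7): e=[43,63,-9] → ·
    (4,3)@(9, 7): e=[29,47,21] → █
    (5,3)@(11, 7): e=[15,31,51] → █
    (6,3)@(13, 7): e=[1,15,81] → █
    (7,3)@(15, 7): e=[-13,-1,111] → ·
    (4,4)@(9, 9): e=[55,49,-7] → ·
  covered (12 px):
    · · · · · · · · · · · ·
    · · █ · · · · · · · · ·
    · · · █ █ · · · · · · ·
    · · · · █ █ █ · · · · ·
    · · · · · █ █ █ · · · ·
    · · · · · · █ █ · · · ·
    · · · · · · · █ · · · ·
    · · · · · · · · · · · ·
    · · · · · · · · · · · ·
    · · · · · · · · · · · ·
    · · · · · · · · · · · ·
    · · · · · · · · · · · ·
T1:
  2·area = 52
  edge (12, 10)→(14, 16): d=(2,6) right/bottom  bias=-1
  edge (14, 16)→(0, 0): d=(-14,-16) top-left  bias=+0
  edge (0, 0)→(12, 10): d=(12,10) right/bottom  bias=-1
    (0,0)@(1, 1): e=[48,2,2] → █
    (1,0)@(3, 1): e=[36,34,-18] → ·
    (4,0)@(9, 1): e=[0,130,-78] → ·  [on edge]
    (0,1)@(1, 3): e=[52,-26,26] → ·
    (1,1)@(3, 3): e=[40,6,6] → █
    (2,1)@(5, 3): e=[28,38,-14] → ·
    (1,2)@(3, 5): e=[44,-22,30] → ·
    (2,2)@(5, 5): e=[32,10,10] → █
    (3,2)@(7, 5): e=[20,42,-10] → ·
    (2,3)@(5, 7): e=[36,-18,34] → ·
    (3,3)@(7, 7): e=[24,14,14] → █
    (4,3)@(9, 7): e=[12,46,-6] → ·
    (5,3)@(11, 7): e=[0,78,-26] → ·  [on edge]
    (6,6)@(13, 13): e=[0,26,26] → ·  [on edge]
    (7,9)@(15, 19): e=[0,-26,78] → ·  [on edge]
  covered (6 px):
    █ · · · · · · · · · · ·
    · █ · · · · · · · · · ·
    · · █ · · · · · · · · ·
    · · · █ · · · · · · · ·
    · · · · █ · · · · · · ·
    · · · · · █ · · · · · ·
    · · · · · · · · · · · ·
    · · · · · · · · · · · ·
    · · · · · · · · · · · ·
    · · · · · · · · · · · ·
    · · · · · · · · · · · ·
    · · · · · · · · · · · ·
T2:
  2·area = 74
  edge (4, 14)→(0, 8): d=(-4,-6) top-left  bias=+0
  edge (0, 8)→(9, 3): d=(9,-5) top-left  bias=+0
  edge (9, 3)→(4, 14): d=(-5,11) right/bottom  bias=-1
    (4,1)@(9, 3): e=[74,0,0] → ·  [on edge]
    (3,2)@(7, 5): e=[54,8,12] → █
    (4,2)@(9, 5): e=[66,18,-10] → ·
    (1,3)@(3, 7): e=[22,6,46] → █
    (2,3)@(5, 7): e=[34,16,24] → █
    (4,3)@(9, 7): e=[58,36,-20] → ·
    (0,4)@(1, 9): e=[2,14,58] → █
    (3,4)@(7, 9): e=[38,44,-8] → ·
    (0,5)@(1, 11): e=[-6,32,48] → ·
    (1,5)@(3, 11): e=[6,42,26] → █
    (3,5)@(7, 11): e=[30,62,-18] → ·
    (1,6)@(3, 13): e=[-2,60,16] → ·
  covered (9 px):
    · · · · · · · · · · · ·
    · · · · · · · · · · · ·
    · · · █ · · · · · · · ·
    · █ █ █ · · · · · · · ·
    █ █ █ · · · · · · · · ·
    · █ █ · · · · · · · · ·
    · · · · · · · · · · · ·
    · · · · · · · · · · · ·
    · · · · · · · · · · · ·
    · · · · · · · · · · · ·
    · · · · · · · · · · · ·
    · · · · · · · · · · · ·
T3:
  2·area = 64  (B↔C swapped to make it positive)
  edge (6, 17)→(16, 20): d=(10,3) right/bottom  bias=-1
  edge (16, 20)→(8, 24): d=(-8,4) right/bottom  bias=-1
  edge (8, 24)→(6, 17): d=(-2,-7) top-left  bias=+0
    (3,9)@(7, 19): e=[17,44,3] → █
    (4,9)@(9, 19): e=[11,36,17] → █
    (5,9)@(11, 19): e=[5,28,31] → █
    (6,9)@(13, 19): e=[-1,20,45] → ·
    (3,10)@(7, 21): e=[37,28,-1] → ·
    (4,10)@(9, 21): e=[31,20,13] → █
    (6,10)@(13, 21): e=[19,4,41] → █
    (7,10)@(15, 21): e=[13,-4,55] → ·
    (4,11)@(9, 23): e=[51,4,9] → █
    (5,11)@(11, 23): e=[45,-4,23] → ·
    (6,11)@(13, 23): e=[39,-12,37] → ·
  covered (7 px):
    · · · · · · · · · · · ·
    · · · · · · · · · · · ·
    · · · · · · · · · · · ·
    · · · · · · · · · · · ·
    · · · · · · · · · · · ·
    · · · · · · · · · · · ·
    · · · · · · · · · · · ·
    · · · · · · · · · · · ·
    · · · · · · · · · · · ·
    · · · █ █ █ · · · · · ·
    · · · · █ █ █ · · · · ·
    · · · · █ · · · · · · ·

Result: [6,46,22]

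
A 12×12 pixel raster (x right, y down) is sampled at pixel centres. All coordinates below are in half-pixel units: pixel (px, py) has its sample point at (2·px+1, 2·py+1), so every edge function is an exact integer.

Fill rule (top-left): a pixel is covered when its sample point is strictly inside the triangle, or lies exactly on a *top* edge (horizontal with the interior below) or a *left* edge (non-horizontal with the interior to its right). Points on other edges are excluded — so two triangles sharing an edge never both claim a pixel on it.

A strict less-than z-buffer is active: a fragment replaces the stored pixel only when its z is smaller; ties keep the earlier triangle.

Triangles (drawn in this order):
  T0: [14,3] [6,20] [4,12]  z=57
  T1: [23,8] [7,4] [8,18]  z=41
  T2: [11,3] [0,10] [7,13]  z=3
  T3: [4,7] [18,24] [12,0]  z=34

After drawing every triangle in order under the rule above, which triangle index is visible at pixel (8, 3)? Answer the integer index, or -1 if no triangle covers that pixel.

T0:
  2·area = 98
  edge (14, 3)→(6, 20): d=(-8,17) right/bottom  bias=-1
  edge (6, 20)→(4, 12): d=(-2,-8) top-left  bias=+0
  edge (4, 12)→(14, 3): d=(10,-9) top-left  bias=+0
    (6,2)@(13, 5): e=[1,86,11] → █
    (7,2)@(15, 5): e=[-33,102,29] → ·
    (5,3)@(11, 7): e=[19,66,13] → █
    (6,3)@(13, 7): e=[-15,82,31] → ·
    (4,4)@(9, 9): e=[37,46,15] → █
    (6,4)@(13, 9): e=[-31,78,51] → ·
    (3,5)@(7, 11): e=[55,26,17] → █
    (5,5)@(11, 11): e=[-13,58,53] → ·
    (2,6)@(5, 13): e=[73,6,19] → █
    (5,6)@(11, 13): e=[-29,54,73] → ·
    (2,7)@(5, 15): e=[57,2,39] → █
    (4,7)@(9, 15): e=[-11,34,75] → ·
  covered (12 px):
    · · · · · · · · · · · ·
    · · · · · · · · · · · ·
    · · · · · · █ · · · · ·
    · · · · · █ · · · · · ·
    · · · · █ █ · · · · · ·
    · · · █ █ · · · · · · ·
    · · █ █ █ · · · · · · ·
    · · █ █ · · · · · · · ·
    · · · █ · · · · · · · ·
    · · · · · · · · · · · ·
    · · · · · · · · · · · ·
    · · · · · · · · · · · ·
T1:
  2·area = 220  (B↔C swapped to make it positive)
  edge (23, 8)→(8, 18): d=(-15,10) right/bottom  bias=-1
  edge (8, 18)→(7, 4): d=(-1,-14) top-left  bias=+0
  edge (7, 4)→(23, 8): d=(16,4) right/bottom  bias=-1
    (1,1)@(3, 3): e=[275,-55,0] → ·  [on edge]
    (4,2)@(9, 5): e=[185,27,8] → █
    (5,2)@(11, 5): e=[165,55,0] → ·  [on edge]
    (4,3)@(9, 7): e=[155,25,40] → █
    (5,3)@(11, 7): e=[135,53,32] → █
    (6,3)@(13, 7): e=[115,81,24] → █
    (7,3)@(15, 7): e=[95,109,16] → █
    (8,3)@(17, 7): e=[75,137,8] → █
    (9,3)@(19, 7): e=[55,165,0] → ·  [on edge]
    (4,4)@(9, 9): e=[125,23,72] → █
    (9,4)@(19, 9): e=[25,163,32] → █
    (10,4)@(21, 9): e=[5,191,24] → █
  covered (25 px):
    · · · · · · · · · · · ·
    · · · · · · · · · · · ·
    · · · · █ · · · · · · ·
    · · · · █ █ █ █ █ · · ·
    · · · · █ █ █ █ █ █ █ ·
    · · · · █ █ █ █ █ · · ·
    · · · · █ █ █ █ · · · ·
    · · · · █ █ · · · · · ·
    · · · · █ · · · · · · ·
    · · · · · · · · · · · ·
    · · · · · · · · · · · ·
    · · · · · · · · · · · ·
T2:
  2·area = 82  (B↔C swapped to make it positive)
  edge (11, 3)→(7, 13): d=(-4,10) right/bottom  bias=-1
  edge (7, 13)→(0, 10): d=(-7,-3) top-left  bias=+0
  edge (0, 10)→(11, 3): d=(11,-7) top-left  bias=+0
    (5,1)@(11, 3): e=[0,82,0] → ·  [on edge]
    (4,2)@(9, 5): e=[12,62,8] → █
    (5,2)@(11, 5): e=[-8,68,22] → ·
    (2,3)@(5, 7): e=[44,36,2] → █
    (3,3)@(7, 7): e=[24,42,16] → █
    (5,3)@(11, 7): e=[-16,54,44] → ·
    (1,4)@(3, 9): e=[56,16,10] → █
    (4,4)@(9, 9): e=[-4,34,52] → ·
    (1,5)@(3, 11): e=[48,2,32] → █
    (4,5)@(9, 11): e=[-12,20,74] → ·
    (1,6)@(3, 13): e=[40,-12,54] → ·
    (2,6)@(5, 13): e=[20,-6,68] → ·
    (3,6)@(7, 13): e=[0,0,82] → ·  [on edge]
    (10,9)@(21, 19): e=[-164,0,246] → ·  [on edge]
    (1,11)@(3, 23): e=[0,-82,164] → ·  [on edge]
  covered (10 px):
    · · · · · · · · · · · ·
    · · · · · · · · · · · ·
    · · · · █ · · · · · · ·
    · · █ █ █ · · · · · · ·
    · █ █ █ · · · · · · · ·
    · █ █ █ · · · · · · · ·
    · · · · · · · · · · · ·
    · · · · · · · · · · · ·
    · · · · · · · · · · · ·
    · · · · · · · · · · · ·
    · · · · · · · · · · · ·
    · · · · · · · · · · · ·
T3:
  2·area = 234  (B↔C swapped to make it positive)
  edge (4, 7)→(12, 0): d=(8,-7) top-left  bias=+0
  edge (12, 0)→(18, 24): d=(6,24) right/bottom  bias=-1
  edge (18, 24)→(4, 7): d=(-14,-17) top-left  bias=+0
    (5,0)@(11, 1): e=[1,30,203] → █
    (6,0)@(13, 1): e=[15,-18,237] → ·
    (4,1)@(9, 3): e=[3,90,141] → █
    (6,1)@(13, 3): e=[31,-6,209] → ·
    (3,2)@(7, 5): e=[5,150,79] → █
    (6,2)@(13, 5): e=[47,6,181] → █
    (7,2)@(15, 5): e=[61,-42,215] → ·
    (2,3)@(5, 7): e=[7,210,17] → █
    (7,3)@(15, 7): e=[77,-30,187] → ·
    (2,4)@(5, 9): e=[23,222,-11] → ·
    (3,4)@(7, 9): e=[37,174,23] → █
    (7,4)@(15, 9): e=[93,-18,159] → ·
  covered (30 px):
    · · · · · █ · · · · · ·
    · · · · █ █ · · · · · ·
    · · · █ █ █ █ · · · · ·
    · · █ █ █ █ █ · · · · ·
    · · · █ █ █ █ · · · · ·
    · · · · █ █ █ · · · · ·
    · · · · █ █ █ █ · · · ·
    · · · · · █ █ █ · · · ·
    · · · · · · █ █ · · · ·
    · · · · · · · █ · · · ·
    · · · · · · · · █ · · ·
    · · · · · · · · · · · ·

Z-buffer (winner per pixel, '.' = empty):
  . . . . . 3 . . . . . .
  . . . . 3 3 . . . . . .
  . . . 3 2 3 3 . . . . .
  . . 2 2 2 3 3 1 1 . . .
  . 2 2 2 3 3 3 1 1 1 1 .
  . 2 2 2 3 3 3 1 1 . . .
  . . 0 0 3 3 3 3 . . . .
  . . 0 0 1 3 3 3 . . . .
  . . . 0 1 . 3 3 . . . .
  . . . . . . . 3 . . . .
  . . . . . . . . 3 . . .
  . . . . . . . . . . . .

Answer: 1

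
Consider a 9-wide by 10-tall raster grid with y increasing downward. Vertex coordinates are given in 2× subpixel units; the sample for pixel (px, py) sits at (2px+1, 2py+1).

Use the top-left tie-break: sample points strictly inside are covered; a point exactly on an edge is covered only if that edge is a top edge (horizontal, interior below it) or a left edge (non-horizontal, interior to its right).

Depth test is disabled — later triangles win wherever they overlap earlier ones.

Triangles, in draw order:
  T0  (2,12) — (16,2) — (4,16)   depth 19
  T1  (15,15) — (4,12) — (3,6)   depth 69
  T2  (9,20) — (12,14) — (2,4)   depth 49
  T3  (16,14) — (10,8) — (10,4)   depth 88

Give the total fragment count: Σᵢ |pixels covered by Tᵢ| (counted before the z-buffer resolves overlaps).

T0:
  2·area = 76
  edge (2, 12)→(16, 2): d=(14,-10) top-left  bias=+0
  edge (16, 2)→(4, 16): d=(-12,14) right/bottom  bias=-1
  edge (4, 16)→(2, 12): d=(-2,-4) top-left  bias=+0
    (7,1)@(15, 3): e=[4,2,70] → X
    (8,1)@(17, 3): e=[24,-26,78] → .
    (6,2)@(13, 5): e=[12,6,58] → X
    (7,2)@(15, 5): e=[32,-22,66] → .
    (4,3)@(9, 7): e=[0,38,38] → X  [on edge]
    (5,3)@(11, 7): e=[20,10,46] → X
    (6,3)@(13, 7): e=[40,-18,54] → .
    (3,4)@(7, 9): e=[8,42,26] → X
    (5,4)@(11, 9): e=[48,-14,42] → .
    (2,5)@(5, 11): e=[16,46,14] → X
    (4,5)@(9, 11): e=[56,-10,30] → .
    (1,6)@(3, 13): e=[24,50,2] → X
  covered (10 px):
    . . . . . . . . .
    . . . . . . . X .
    . . . . . . X . .
    . . . . X X . . .
    . . . X X . . . .
    . . X X . . . . .
    . X X . . . . . .
    . . . . . . . . .
    . . . . . . . . .
    . . . . . . . . .
T1:
  2·area = 63
  edge (15, 15)→(4, 12): d=(-11,-3) top-left  bias=+0
  edge (4, 12)→(3, 6): d=(-1,-6) top-left  bias=+0
  edge (3, 6)→(15, 15): d=(12,9) right/bottom  bias=-1
    (2,4)@(5, 9): e=[36,9,18] → X
    (3,4)@(7, 9): e=[42,21,0] → .  [on edge]
    (2,5)@(5, 11): e=[14,7,42] → X
    (3,5)@(7, 11): e=[20,19,24] → X
    (4,5)@(9, 11): e=[26,31,6] → X
    (5,5)@(11, 11): e=[32,43,-12] → .
    (2,6)@(5, 13): e=[-8,5,66] → .
    (3,6)@(7, 13): e=[-2,17,48] → .
    (4,6)@(9, 13): e=[4,29,30] → X
    (5,6)@(11, 13): e=[10,41,12] → X
    (6,6)@(13, 13): e=[16,53,-6] → .
    (4,7)@(9, 15): e=[-18,27,54] → .
    (7,7)@(15, 15): e=[0,63,0] → .  [on edge]
  covered (6 px):
    . . . . . . . . .
    . . . . . . . . .
    . . . . . . . . .
    . . . . . . . . .
    . . X . . . . . .
    . . X X X . . . .
    . . . . X X . . .
    . . . . . . . . .
    . . . . . . . . .
    . . . . . . . . .
T2:
  2·area = 90  (B↔C swapped to make it positive)
  edge (9, 20)→(2, 4): d=(-7,-16) top-left  bias=+0
  edge (2, 4)→(12, 14): d=(10,10) right/bottom  bias=-1
  edge (12, 14)→(9, 20): d=(-3,6) right/bottom  bias=-1
    (0,1)@(1, 3): e=[-9,0,99] → .  [on edge]
    (1,2)@(3, 5): e=[9,0,81] → .  [on edge]
    (2,3)@(5, 7): e=[27,0,63] → .  [on edge]
    (2,4)@(5, 9): e=[13,20,57] → X
    (3,4)@(7, 9): e=[45,0,45] → .  [on edge]
    (2,5)@(5, 11): e=[-1,40,51] → .
    (3,5)@(7, 11): e=[31,20,39] → X
    (4,5)@(9, 11): e=[63,0,27] → .  [on edge]
    (3,6)@(7, 13): e=[17,40,33] → X
    (4,6)@(9, 13): e=[49,20,21] → X
    (5,6)@(11, 13): e=[81,0,9] → .  [on edge]
    (3,7)@(7, 15): e=[3,60,27] → X
    (6,7)@(13, 15): e=[99,0,-9] → .  [on edge]
    (7,8)@(15, 17): e=[117,0,-27] → .  [on edge]
    (8,9)@(17, 19): e=[135,0,-45] → .  [on edge]
  covered (9 px):
    . . . . . . . . .
    . . . . . . . . .
    . . . . . . . . .
    . . . . . . . . .
    . . X . . . . . .
    . . . X . . . . .
    . . . X X . . . .
    . . . X X X . . .
    . . . . X . . . .
    . . . . X . . . .
T3:
  2·area = 24
  edge (16, 14)→(10, 8): d=(-6,-6) top-left  bias=+0
  edge (10, 8)→(10, 4): d=(0,-4) top-left  bias=+0
  edge (10, 4)→(16, 14): d=(6,10) right/bottom  bias=-1
    (1,0)@(3, 1): e=[0,-28,52] → .  [on edge]
    (2,1)@(5, 3): e=[0,-20,44] → .  [on edge]
    (3,2)@(7, 5): e=[0,-12,36] → .  [on edge]
    (4,3)@(9, 7): e=[0,-4,28] → .  [on edge]
    (5,3)@(11, 7): e=[12,4,8] → X
    (6,3)@(13, 7): e=[24,12,-12] → .
    (5,4)@(11, 9): e=[0,4,20] → X  [on edge]
    (6,4)@(13, 9): e=[12,12,0] → .  [on edge]
    (5,5)@(11, 11): e=[-12,4,32] → .
    (6,5)@(13, 11): e=[0,12,12] → X  [on edge]
    (7,5)@(15, 11): e=[12,20,-8] → .
    (6,6)@(13, 13): e=[-12,12,24] → .
    (7,6)@(15, 13): e=[0,20,4] → X  [on edge]
    (8,7)@(17, 15): e=[0,28,-4] → .  [on edge]
  covered (4 px):
    . . . . . . . . .
    . . . . . . . . .
    . . . . . . . . .
    . . . . . X . . .
    . . . . . X . . .
    . . . . . . X . .
    . . . . . . . X .
    . . . . . . . . .
    . . . . . . . . .
    . . . . . . . . .

Final: 29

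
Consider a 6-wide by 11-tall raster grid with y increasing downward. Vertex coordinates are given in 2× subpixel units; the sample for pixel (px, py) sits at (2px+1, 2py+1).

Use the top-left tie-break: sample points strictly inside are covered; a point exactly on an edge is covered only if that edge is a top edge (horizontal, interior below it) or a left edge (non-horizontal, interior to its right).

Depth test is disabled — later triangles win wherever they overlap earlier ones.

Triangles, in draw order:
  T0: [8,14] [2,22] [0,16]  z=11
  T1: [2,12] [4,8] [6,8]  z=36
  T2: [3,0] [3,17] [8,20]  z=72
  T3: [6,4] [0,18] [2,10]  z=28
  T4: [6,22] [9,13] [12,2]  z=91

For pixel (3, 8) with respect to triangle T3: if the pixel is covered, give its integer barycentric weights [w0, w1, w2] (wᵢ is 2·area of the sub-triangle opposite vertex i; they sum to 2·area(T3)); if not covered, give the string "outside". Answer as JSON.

T0:
  2·area = 52
  edge (8, 14)→(2, 22): d=(-6,8) right/bottom  bias=-1
  edge (2, 22)→(0, 16): d=(-2,-6) top-left  bias=+0
  edge (0, 16)→(8, 14): d=(8,-2) top-left  bias=+0
    (2,7)@(5, 15): e=[18,32,2] → X
    (3,7)@(7, 15): e=[2,44,6] → X
    (4,7)@(9, 15): e=[-14,56,10] → .
    (0,8)@(1, 17): e=[38,4,10] → X
    (1,8)@(3, 17): e=[22,16,14] → X
    (3,8)@(7, 17): e=[-10,40,22] → .
    (0,9)@(1, 19): e=[26,0,26] → X  [on edge]
    (2,9)@(5, 19): e=[-6,24,34] → .
    (0,10)@(1, 21): e=[14,-4,42] → .
    (1,10)@(3, 21): e=[-2,8,46] → .
  covered (7 px):
    . . . . . .
    . . . . . .
    . . . . . .
    . . . . . .
    . . . . . .
    . . . . . .
    . . . . . .
    . . X X . .
    X X X . . .
    X X . . . .
    . . . . . .
T1:
  2·area = 8
  edge (2, 12)→(4, 8): d=(2,-4) top-left  bias=+0
  edge (4, 8)→(6, 8): d=(2,0) top-left  bias=+0
  edge (6, 8)→(2, 12): d=(-4,4) right/bottom  bias=-1
    (5,1)@(11, 3): e=[18,-10,0] → .  [on edge]
    (4,2)@(9, 5): e=[14,-6,0] → .  [on edge]
    (3,3)@(7, 7): e=[10,-2,0] → .  [on edge]
    (2,4)@(5, 9): e=[6,2,0] → .  [on edge]
    (1,5)@(3, 11): e=[2,6,0] → .  [on edge]
    (0,6)@(1, 13): e=[-2,10,0] → .  [on edge]
  covered (0 px):
    . . . . . .
    . . . . . .
    . . . . . .
    . . . . . .
    . . . . . .
    . . . . . .
    . . . . . .
    . . . . . .
    . . . . . .
    . . . . . .
    . . . . . .
T2:
  2·area = 85  (B↔C swapped to make it positive)
  edge (3, 0)→(8, 20): d=(5,20) right/bottom  bias=-1
  edge (8, 20)→(3, 17): d=(-5,-3) top-left  bias=+0
  edge (3, 17)→(3, 0): d=(0,-17) top-left  bias=+0
    (1,0)@(3, 1): e=[5,80,0] → X  [on edge]
    (2,0)@(5, 1): e=[-35,86,34] → .
    (1,1)@(3, 3): e=[15,70,0] → X  [on edge]
    (2,1)@(5, 3): e=[-25,76,34] → .
    (1,2)@(3, 5): e=[25,60,0] → X  [on edge]
    (2,2)@(5, 5): e=[-15,66,34] → .
    (1,3)@(3, 7): e=[35,50,0] → X  [on edge]
    (2,3)@(5, 7): e=[-5,56,34] → .
    (1,4)@(3, 9): e=[45,40,0] → X  [on edge]
    (2,4)@(5, 9): e=[5,46,34] → X
    (3,4)@(7, 9): e=[-35,52,68] → .
    (1,5)@(3, 11): e=[55,30,0] → X  [on edge]
    (1,6)@(3, 13): e=[65,20,0] → X  [on edge]
    (1,7)@(3, 15): e=[75,10,0] → X  [on edge]
    (1,8)@(3, 17): e=[85,0,0] → X  [on edge]
    (1,9)@(3, 19): e=[95,-10,0] → .  [on edge]
    (1,10)@(3, 21): e=[105,-20,0] → .  [on edge]
  covered (16 px):
    . X . . . .
    . X . . . .
    . X . . . .
    . X . . . .
    . X X . . .
    . X X . . .
    . X X . . .
    . X X . . .
    . X X X . .
    . . . X . .
    . . . . . .
T3:
  2·area = 20
  edge (6, 4)→(0, 18): d=(-6,14) right/bottom  bias=-1
  edge (0, 18)→(2, 10): d=(2,-8) top-left  bias=+0
  edge (2, 10)→(6, 4): d=(4,-6) top-left  bias=+0
    (1,4)@(3, 9): e=[12,6,2] → X
    (2,4)@(5, 9): e=[-16,22,14] → .
    (1,5)@(3, 11): e=[0,10,10] → .  [on edge]
    (0,7)@(1, 15): e=[4,2,14] → X
    (1,7)@(3, 15): e=[-24,18,26] → .
    (0,8)@(1, 17): e=[-8,6,22] → .
  covered (2 px):
    . . . . . .
    . . . . . .
    . . . . . .
    . . . . . .
    . X . . . .
    . . . . . .
    . . . . . .
    X . . . . .
    . . . . . .
    . . . . . .
    . . . . . .
T4:
  2·area = 6  (B↔C swapped to make it positive)
  edge (6, 22)→(12, 2): d=(6,-20) top-left  bias=+0
  edge (12, 2)→(9, 13): d=(-3,11) right/bottom  bias=-1
  edge (9, 13)→(6, 22): d=(-3,9) right/bottom  bias=-1
    (5,3)@(11, 7): e=[10,-4,0] → .  [on edge]
    (4,6)@(9, 13): e=[6,0,0] → .  [on edge]
    (3,9)@(7, 19): e=[2,4,0] → .  [on edge]
  covered (0 px):
    . . . . . .
    . . . . . .
    . . . . . .
    . . . . . .
    . . . . . .
    . . . . . .
    . . . . . .
    . . . . . .
    . . . . . .
    . . . . . .
    . . . . . .

Final: "outside"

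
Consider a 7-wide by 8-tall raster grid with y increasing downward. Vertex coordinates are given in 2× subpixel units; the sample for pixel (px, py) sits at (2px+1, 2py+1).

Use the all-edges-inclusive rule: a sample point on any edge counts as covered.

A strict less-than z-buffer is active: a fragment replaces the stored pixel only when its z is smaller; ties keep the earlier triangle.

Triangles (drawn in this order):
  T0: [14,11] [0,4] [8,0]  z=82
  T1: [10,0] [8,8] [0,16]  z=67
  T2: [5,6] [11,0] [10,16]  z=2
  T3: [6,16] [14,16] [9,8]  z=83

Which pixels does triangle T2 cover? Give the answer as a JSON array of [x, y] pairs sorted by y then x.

T0:
  2·area = 112
  edge (14, 11)→(0, 4): d=(-14,-7) inclusive
  edge (0, 4)→(8, 0): d=(8,-4) inclusive
  edge (8, 0)→(14, 11): d=(6,11) inclusive
    (3,0)@(7, 1): e=[91,4,17] → X
    (4,0)@(9, 1): e=[105,12,-5] → .
    (1,1)@(3, 3): e=[35,4,73] → X
    (2,1)@(5, 3): e=[49,12,51] → X
    (4,1)@(9, 3): e=[77,28,7] → X
    (5,1)@(11, 3): e=[91,36,-15] → .
    (1,2)@(3, 5): e=[7,20,85] → X
    (5,2)@(11, 5): e=[63,52,-3] → .
    (1,3)@(3, 7): e=[-21,36,97] → .
    (2,3)@(5, 7): e=[-7,44,75] → .
    (3,3)@(7, 7): e=[7,52,53] → X
    (5,3)@(11, 7): e=[35,68,9] → X
  covered (13 px):
    . . . X . . .
    . X X X X . .
    . X X X X . .
    . . . X X X .
    . . . . . X .
    . . . . . . .
    . . . . . . .
    . . . . . . .
T1:
  2·area = 48
  edge (10, 0)→(8, 8): d=(-2,8) inclusive
  edge (8, 8)→(0, 16): d=(-8,8) inclusive
  edge (0, 16)→(10, 0): d=(10,-16) inclusive
    (4,1)@(9, 3): e=[2,32,14] → X
    (5,1)@(11, 3): e=[-14,16,46] → .
    (6,1)@(13, 3): e=[-30,0,78] → .  [on edge]
    (3,2)@(7, 5): e=[14,32,2] → X
    (4,2)@(9, 5): e=[-2,16,34] → .
    (5,2)@(11, 5): e=[-18,0,66] → .  [on edge]
    (3,3)@(7, 7): e=[10,16,22] → X
    (4,3)@(9, 7): e=[-6,0,54] → .  [on edge]
    (2,4)@(5, 9): e=[22,16,10] → X
    (3,4)@(7, 9): e=[6,0,42] → X  [on edge]
    (4,4)@(9, 9): e=[-10,-16,74] → .
    (2,5)@(5, 11): e=[18,0,30] → X  [on edge]
    (1,6)@(3, 13): e=[30,0,18] → X  [on edge]
    (0,7)@(1, 15): e=[42,0,6] → X  [on edge]
  covered (8 px):
    . . . . . . .
    . . . . X . .
    . . . X . . .
    . . . X . . .
    . . X X . . .
    . . X . . . .
    . X . . . . .
    X . . . . . .
T2:
  2·area = 90
  edge (5, 6)→(11, 0): d=(6,-6) inclusive
  edge (11, 0)→(10, 16): d=(-1,16) inclusive
  edge (10, 16)→(5, 6): d=(-5,-10) inclusive
    (4,1)@(9, 3): e=[6,29,55] → X
    (5,1)@(11, 3): e=[18,-3,75] → .
    (3,2)@(7, 5): e=[6,59,25] → X
    (5,2)@(11, 5): e=[30,-5,65] → .
    (3,3)@(7, 7): e=[18,57,15] → X
    (5,3)@(11, 7): e=[42,-7,55] → .
    (3,4)@(7, 9): e=[30,55,5] → X
    (5,4)@(11, 9): e=[54,-9,45] → .
    (3,5)@(7, 11): e=[42,53,-5] → .
    (4,5)@(9, 11): e=[54,21,15] → X
    (5,5)@(11, 11): e=[66,-11,35] → .
    (4,6)@(9, 13): e=[66,19,5] → X
  covered (9 px):
    . . . . . . .
    . . . . X . .
    . . . X X . .
    . . . X X . .
    . . . X X . .
    . . . . X . .
    . . . . X . .
    . . . . . . .
T3:
  2·area = 64  (B↔C swapped to make it positive)
  edge (6, 16)→(9, 8): d=(3,-8) inclusive
  edge (9, 8)→(14, 16): d=(5,8) inclusive
  edge (14, 16)→(6, 16): d=(-8,0) inclusive
    (4,4)@(9, 9): e=[3,5,56] → X
    (5,4)@(11, 9): e=[19,-11,56] → .
    (4,5)@(9, 11): e=[9,15,40] → X
    (5,5)@(11, 11): e=[25,-1,40] → .
    (4,6)@(9, 13): e=[15,25,24] → X
    (5,6)@(11, 13): e=[31,9,24] → X
    (6,6)@(13, 13): e=[47,-7,24] → .
    (3,7)@(7, 15): e=[5,51,8] → X
    (6,7)@(13, 15): e=[53,3,8] → X
  covered (8 px):
    . . . . . . .
    . . . . . . .
    . . . . . . .
    . . . . . . .
    . . . . X . .
    . . . . X . .
    . . . . X X .
    . . . X X X X

Answer: [[4,1],[3,2],[4,2],[3,3],[4,3],[3,4],[4,4],[4,5],[4,6]]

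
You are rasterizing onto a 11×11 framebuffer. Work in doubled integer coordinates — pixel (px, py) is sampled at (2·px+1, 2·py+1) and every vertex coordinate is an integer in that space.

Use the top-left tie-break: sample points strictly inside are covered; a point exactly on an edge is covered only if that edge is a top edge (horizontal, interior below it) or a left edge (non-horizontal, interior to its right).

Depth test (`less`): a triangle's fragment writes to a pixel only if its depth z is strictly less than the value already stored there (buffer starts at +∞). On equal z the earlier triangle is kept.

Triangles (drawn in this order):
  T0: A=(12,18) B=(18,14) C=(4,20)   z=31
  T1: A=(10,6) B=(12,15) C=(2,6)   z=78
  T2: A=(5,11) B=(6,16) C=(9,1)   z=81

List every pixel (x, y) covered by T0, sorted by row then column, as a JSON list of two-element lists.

T0:
  2·area = 20  (B↔C swapped to make it positive)
  edge (12, 18)→(4, 20): d=(-8,2) right/bottom  bias=-1
  edge (4, 20)→(18, 14): d=(14,-6) top-left  bias=+0
  edge (18, 14)→(12, 18): d=(-6,4) right/bottom  bias=-1
    (5,8)@(11, 17): e=[10,0,10] → X  [on edge]
    (6,8)@(13, 17): e=[6,12,2] → X
    (7,8)@(15, 17): e=[2,24,-6] → .
    (3,9)@(7, 19): e=[2,4,14] → X
    (4,9)@(9, 19): e=[-2,16,6] → .
    (5,9)@(11, 19): e=[-6,28,-2] → .
    (6,9)@(13, 19): e=[-10,40,-10] → .
    (3,10)@(7, 21): e=[-14,32,2] → .
  covered (3 px):
    . . . . . . . . . . .
    . . . . . . . . . . .
    . . . . . . . . . . .
    . . . . . . . . . . .
    . . . . . . . . . . .
    . . . . . . . . . . .
    . . . . . . . . . . .
    . . . . . . . . . . .
    . . . . . X X . . . .
    . . . X . . . . . . .
    . . . . . . . . . . .
T1:
  2·area = 72
  edge (10, 6)→(12, 15): d=(2,9) right/bottom  bias=-1
  edge (12, 15)→(2, 6): d=(-10,-9) top-left  bias=+0
  edge (2, 6)→(10, 6): d=(8,0) top-left  bias=+0
    (2,3)@(5, 7): e=[47,17,8] → X
    (3,3)@(7, 7): e=[29,35,8] → X
    (4,3)@(9, 7): e=[11,53,8] → X
    (5,3)@(11, 7): e=[-7,71,8] → .
    (2,4)@(5, 9): e=[51,-3,24] → .
    (3,4)@(7, 9): e=[33,15,24] → X
    (5,4)@(11, 9): e=[-3,51,24] → .
    (3,5)@(7, 11): e=[37,-5,40] → .
    (4,5)@(9, 11): e=[19,13,40] → X
    (5,5)@(11, 11): e=[1,31,40] → X
    (6,5)@(13, 11): e=[-17,49,40] → .
    (4,6)@(9, 13): e=[23,-7,56] → .
  covered (8 px):
    . . . . . . . . . . .
    . . . . . . . . . . .
    . . . . . . . . . . .
    . . X X X . . . . . .
    . . . X X . . . . . .
    . . . . X X . . . . .
    . . . . . X . . . . .
    . . . . . . . . . . .
    . . . . . . . . . . .
    . . . . . . . . . . .
    . . . . . . . . . . .
T2:
  2·area = 30  (B↔C swapped to make it positive)
  edge (5, 11)→(9, 1): d=(4,-10) top-left  bias=+0
  edge (9, 1)→(6, 16): d=(-3,15) right/bottom  bias=-1
  edge (6, 16)→(5, 11): d=(-1,-5) top-left  bias=+0
    (1,0)@(3, 1): e=[-60,90,0] → .  [on edge]
    (4,0)@(9, 1): e=[0,0,30] → .  [on edge]
    (3,3)@(7, 7): e=[4,12,14] → X
    (4,3)@(9, 7): e=[24,-18,24] → .
    (3,4)@(7, 9): e=[12,6,12] → X
    (4,4)@(9, 9): e=[32,-24,22] → .
    (2,5)@(5, 11): e=[0,30,0] → X  [on edge]
    (3,5)@(7, 11): e=[20,0,10] → .  [on edge]
    (2,6)@(5, 13): e=[8,24,-2] → .
    (0,10)@(1, 21): e=[0,60,-30] → .  [on edge]
    (2,10)@(5, 21): e=[40,0,-10] → .  [on edge]
    (3,10)@(7, 21): e=[60,-30,0] → .  [on edge]
  covered (3 px):
    . . . . . . . . . . .
    . . . . . . . . . . .
    . . . . . . . . . . .
    . . . X . . . . . . .
    . . . X . . . . . . .
    . . X . . . . . . . .
    . . . . . . . . . . .
    . . . . . . . . . . .
    . . . . . . . . . . .
    . . . . . . . . . . .
    . . . . . . . . . . .

Answer: [[5,8],[6,8],[3,9]]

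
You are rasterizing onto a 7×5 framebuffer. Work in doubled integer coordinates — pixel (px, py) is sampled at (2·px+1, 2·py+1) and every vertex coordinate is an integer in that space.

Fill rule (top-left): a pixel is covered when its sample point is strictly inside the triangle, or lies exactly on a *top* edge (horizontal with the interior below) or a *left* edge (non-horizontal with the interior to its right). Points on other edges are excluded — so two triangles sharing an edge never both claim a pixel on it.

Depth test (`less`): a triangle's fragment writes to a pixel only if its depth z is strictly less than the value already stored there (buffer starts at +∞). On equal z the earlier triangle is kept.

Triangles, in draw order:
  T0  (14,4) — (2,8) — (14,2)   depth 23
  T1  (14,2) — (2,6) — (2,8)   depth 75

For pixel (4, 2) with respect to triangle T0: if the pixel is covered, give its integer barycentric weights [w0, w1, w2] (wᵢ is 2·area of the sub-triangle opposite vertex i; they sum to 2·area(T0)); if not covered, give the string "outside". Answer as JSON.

T0:
  2·area = 24
  edge (14, 4)→(2, 8): d=(-12,4) right/bottom  bias=-1
  edge (2, 8)→(14, 2): d=(12,-6) top-left  bias=+0
  edge (14, 2)→(14, 4): d=(0,2) right/bottom  bias=-1
    (6,1)@(13, 3): e=[16,6,2] → █
    (4,2)@(9, 5): e=[8,6,10] → █
    (5,2)@(11, 5): e=[0,18,6] → ·  [on edge]
    (6,2)@(13, 5): e=[-8,30,2] → ·
    (2,3)@(5, 7): e=[0,6,18] → ·  [on edge]
    (4,3)@(9, 7): e=[-16,30,10] → ·
  covered (2 px):
    · · · · · · ·
    · · · · · · █
    · · · · █ · ·
    · · · · · · ·
    · · · · · · ·
T1:
  2·area = 24  (B↔C swapped to make it positive)
  edge (14, 2)→(2, 8): d=(-12,6) right/bottom  bias=-1
  edge (2, 8)→(2, 6): d=(0,-2) top-left  bias=+0
  edge (2, 6)→(14, 2): d=(12,-4) top-left  bias=+0
    (5,1)@(11, 3): e=[6,18,0] → █  [on edge]
    (6,1)@(13, 3): e=[-6,22,8] → ·
    (2,2)@(5, 5): e=[18,6,0] → █  [on edge]
    (3,2)@(7, 5): e=[6,10,8] → █
    (4,2)@(9, 5): e=[-6,14,16] → ·
    (5,2)@(11, 5): e=[-18,18,24] → ·
    (1,3)@(3, 7): e=[6,2,16] → █
    (2,3)@(5, 7): e=[-6,6,24] → ·
    (3,3)@(7, 7): e=[-18,10,32] → ·
    (1,4)@(3, 9): e=[-18,2,40] → ·
  covered (4 px):
    · · · · · · ·
    · · · · · █ ·
    · · █ █ · · ·
    · █ · · · · ·
    · · · · · · ·

Result: [6,10,8]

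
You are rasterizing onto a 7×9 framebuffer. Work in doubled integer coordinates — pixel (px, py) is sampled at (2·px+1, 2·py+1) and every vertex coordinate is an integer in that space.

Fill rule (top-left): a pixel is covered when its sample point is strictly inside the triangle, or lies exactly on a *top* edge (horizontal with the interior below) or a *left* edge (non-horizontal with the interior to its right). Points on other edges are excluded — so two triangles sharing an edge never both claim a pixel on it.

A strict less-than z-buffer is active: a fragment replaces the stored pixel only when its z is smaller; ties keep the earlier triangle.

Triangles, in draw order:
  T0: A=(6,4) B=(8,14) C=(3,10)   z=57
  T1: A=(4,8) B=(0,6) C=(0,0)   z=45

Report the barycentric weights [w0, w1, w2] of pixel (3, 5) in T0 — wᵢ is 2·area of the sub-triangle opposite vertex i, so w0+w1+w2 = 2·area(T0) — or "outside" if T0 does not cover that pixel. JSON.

T0:
  2·area = 42
  edge (6, 4)→(8, 14): d=(2,10) right/bottom  bias=-1
  edge (8, 14)→(3, 10): d=(-5,-4) top-left  bias=+0
  edge (3, 10)→(6, 4): d=(3,-6) top-left  bias=+0
    (2,3)@(5, 7): e=[16,23,3] → X
    (3,3)@(7, 7): e=[-4,31,15] → .
    (2,4)@(5, 9): e=[20,13,9] → X
    (3,4)@(7, 9): e=[0,21,21] → .  [on edge]
    (2,5)@(5, 11): e=[24,3,15] → X
    (3,5)@(7, 11): e=[4,11,27] → X
    (4,5)@(9, 11): e=[-16,19,39] → .
    (2,6)@(5, 13): e=[28,-7,21] → .
    (3,6)@(7, 13): e=[8,1,33] → X
    (4,6)@(9, 13): e=[-12,9,45] → .
    (3,7)@(7, 15): e=[12,-9,39] → .
  covered (5 px):
    . . . . . . .
    . . . . . . .
    . . . . . . .
    . . X . . . .
    . . X . . . .
    . . X X . . .
    . . . X . . .
    . . . . . . .
    . . . . . . .
T1:
  2·area = 24
  edge (4, 8)→(0, 6): d=(-4,-2) top-left  bias=+0
  edge (0, 6)→(0, 0): d=(0,-6) top-left  bias=+0
  edge (0, 0)→(4, 8): d=(4,8) right/bottom  bias=-1
    (0,1)@(1, 3): e=[14,6,4] → X
    (1,1)@(3, 3): e=[18,18,-12] → .
    (0,2)@(1, 5): e=[6,6,12] → X
    (1,2)@(3, 5): e=[10,18,-4] → .
    (0,3)@(1, 7): e=[-2,6,20] → .
    (1,3)@(3, 7): e=[2,18,4] → X
    (2,3)@(5, 7): e=[6,30,-12] → .
    (1,4)@(3, 9): e=[-6,18,12] → .
  covered (3 px):
    . . . . . . .
    X . . . . . .
    X . . . . . .
    . X . . . . .
    . . . . . . .
    . . . . . . .
    . . . . . . .
    . . . . . . .
    . . . . . . .

Final: [11,27,4]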